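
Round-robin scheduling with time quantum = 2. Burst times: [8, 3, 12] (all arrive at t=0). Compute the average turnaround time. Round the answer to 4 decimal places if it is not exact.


Time quantum = 2
Execution trace:
  J1 runs 2 units, time = 2
  J2 runs 2 units, time = 4
  J3 runs 2 units, time = 6
  J1 runs 2 units, time = 8
  J2 runs 1 units, time = 9
  J3 runs 2 units, time = 11
  J1 runs 2 units, time = 13
  J3 runs 2 units, time = 15
  J1 runs 2 units, time = 17
  J3 runs 2 units, time = 19
  J3 runs 2 units, time = 21
  J3 runs 2 units, time = 23
Finish times: [17, 9, 23]
Average turnaround = 49/3 = 16.3333

16.3333


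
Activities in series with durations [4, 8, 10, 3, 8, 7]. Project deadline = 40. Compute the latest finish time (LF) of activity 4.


LF(activity 4) = deadline - sum of successor durations
Successors: activities 5 through 6 with durations [8, 7]
Sum of successor durations = 15
LF = 40 - 15 = 25

25


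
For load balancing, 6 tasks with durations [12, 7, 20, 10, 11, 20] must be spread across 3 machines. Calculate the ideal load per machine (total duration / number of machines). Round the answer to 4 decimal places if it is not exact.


Total processing time = 12 + 7 + 20 + 10 + 11 + 20 = 80
Number of machines = 3
Ideal balanced load = 80 / 3 = 26.6667

26.6667


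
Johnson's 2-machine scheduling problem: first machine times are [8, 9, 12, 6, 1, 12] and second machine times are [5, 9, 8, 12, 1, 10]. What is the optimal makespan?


Apply Johnson's rule:
  Group 1 (a <= b): [(5, 1, 1), (4, 6, 12), (2, 9, 9)]
  Group 2 (a > b): [(6, 12, 10), (3, 12, 8), (1, 8, 5)]
Optimal job order: [5, 4, 2, 6, 3, 1]
Schedule:
  Job 5: M1 done at 1, M2 done at 2
  Job 4: M1 done at 7, M2 done at 19
  Job 2: M1 done at 16, M2 done at 28
  Job 6: M1 done at 28, M2 done at 38
  Job 3: M1 done at 40, M2 done at 48
  Job 1: M1 done at 48, M2 done at 53
Makespan = 53

53


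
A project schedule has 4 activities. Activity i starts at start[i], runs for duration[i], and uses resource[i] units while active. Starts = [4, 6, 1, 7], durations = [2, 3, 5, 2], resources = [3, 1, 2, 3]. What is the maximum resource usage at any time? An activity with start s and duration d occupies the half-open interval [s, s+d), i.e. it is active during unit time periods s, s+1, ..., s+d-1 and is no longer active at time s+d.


Each activity i is active on [start_i, start_i + duration_i).
Compute total resource usage per time slot:
  t=0: active resources = [], total = 0
  t=1: active resources = [2], total = 2
  t=2: active resources = [2], total = 2
  t=3: active resources = [2], total = 2
  t=4: active resources = [3, 2], total = 5
  t=5: active resources = [3, 2], total = 5
  t=6: active resources = [1], total = 1
  t=7: active resources = [1, 3], total = 4
  t=8: active resources = [1, 3], total = 4
Peak resource demand = 5

5


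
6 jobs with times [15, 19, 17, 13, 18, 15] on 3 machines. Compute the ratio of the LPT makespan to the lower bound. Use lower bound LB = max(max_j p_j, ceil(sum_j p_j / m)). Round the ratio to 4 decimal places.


LPT order: [19, 18, 17, 15, 15, 13]
Machine loads after assignment: [32, 33, 32]
LPT makespan = 33
Lower bound = max(max_job, ceil(total/3)) = max(19, 33) = 33
Ratio = 33 / 33 = 1.0

1.0


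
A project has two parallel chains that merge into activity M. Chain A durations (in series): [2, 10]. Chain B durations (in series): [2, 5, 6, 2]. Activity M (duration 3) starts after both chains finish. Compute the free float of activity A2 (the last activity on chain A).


ES(A2) = sum of predecessors on chain A = 2
EF(A2) = ES + duration = 2 + 10 = 12
Successor of A2 is M. ES(M) = max(sum(A), sum(B)) = max(12, 15) = 15
Free float = ES(successor) - EF(current) = 15 - 12 = 3

3


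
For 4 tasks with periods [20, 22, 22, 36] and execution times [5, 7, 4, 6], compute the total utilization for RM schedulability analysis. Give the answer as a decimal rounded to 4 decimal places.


Compute individual utilizations (exact fractions):
  Task 1: C/T = 5/20 = 1/4 (approx. 0.25)
  Task 2: C/T = 7/22 (approx. 0.3182)
  Task 3: C/T = 4/22 = 2/11 (approx. 0.1818)
  Task 4: C/T = 6/36 = 1/6 (approx. 0.1667)
Total utilization U = 1/4 + 7/22 + 2/11 + 1/6 = 11/12
Rounded to 4 decimal places: U = 0.9167
RM (Liu & Layland) bound for 4 tasks = 0.756828; compare with U = 11/12 (approx. 0.916667)
bound < U <= 1, so the RM sufficient condition is not met (inconclusive; an exact test such as response-time analysis is needed).

0.9167


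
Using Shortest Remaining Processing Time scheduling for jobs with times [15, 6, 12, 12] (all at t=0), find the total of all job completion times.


Since all jobs arrive at t=0, SRPT equals SPT ordering.
SPT order: [6, 12, 12, 15]
Completion times:
  Job 1: p=6, C=6
  Job 2: p=12, C=18
  Job 3: p=12, C=30
  Job 4: p=15, C=45
Total completion time = 6 + 18 + 30 + 45 = 99

99


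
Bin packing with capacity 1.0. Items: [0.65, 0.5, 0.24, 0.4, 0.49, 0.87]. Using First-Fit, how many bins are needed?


Place items sequentially using First-Fit:
  Item 0.65 -> new Bin 1
  Item 0.5 -> new Bin 2
  Item 0.24 -> Bin 1 (now 0.89)
  Item 0.4 -> Bin 2 (now 0.9)
  Item 0.49 -> new Bin 3
  Item 0.87 -> new Bin 4
Total bins used = 4

4


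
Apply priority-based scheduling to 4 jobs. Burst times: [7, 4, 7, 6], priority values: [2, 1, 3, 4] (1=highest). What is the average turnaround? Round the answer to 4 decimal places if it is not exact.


Sort by priority (ascending = highest first):
Order: [(1, 4), (2, 7), (3, 7), (4, 6)]
Completion times:
  Priority 1, burst=4, C=4
  Priority 2, burst=7, C=11
  Priority 3, burst=7, C=18
  Priority 4, burst=6, C=24
Average turnaround = 57/4 = 14.25

14.25


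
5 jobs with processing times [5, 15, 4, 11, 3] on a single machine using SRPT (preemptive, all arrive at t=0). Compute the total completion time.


Since all jobs arrive at t=0, SRPT equals SPT ordering.
SPT order: [3, 4, 5, 11, 15]
Completion times:
  Job 1: p=3, C=3
  Job 2: p=4, C=7
  Job 3: p=5, C=12
  Job 4: p=11, C=23
  Job 5: p=15, C=38
Total completion time = 3 + 7 + 12 + 23 + 38 = 83

83


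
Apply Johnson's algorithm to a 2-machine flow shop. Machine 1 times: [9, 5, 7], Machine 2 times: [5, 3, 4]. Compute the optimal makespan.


Apply Johnson's rule:
  Group 1 (a <= b): []
  Group 2 (a > b): [(1, 9, 5), (3, 7, 4), (2, 5, 3)]
Optimal job order: [1, 3, 2]
Schedule:
  Job 1: M1 done at 9, M2 done at 14
  Job 3: M1 done at 16, M2 done at 20
  Job 2: M1 done at 21, M2 done at 24
Makespan = 24

24


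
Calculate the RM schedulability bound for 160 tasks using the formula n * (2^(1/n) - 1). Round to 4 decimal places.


Compute 2^(1/160) = 1.0043415673
Subtract 1: 1.0043415673 - 1 = 0.0043415673
Multiply by n: 160 * 0.0043415673 = 0.6946507680
Round to 4 dp: 0.6947

0.6947


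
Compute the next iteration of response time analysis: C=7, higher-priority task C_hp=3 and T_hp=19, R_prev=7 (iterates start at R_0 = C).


R_next = C + ceil(R_prev / T_hp) * C_hp
ceil(7 / 19) = ceil(0.3684) = 1
Interference = 1 * 3 = 3
R_next = 7 + 3 = 10

10


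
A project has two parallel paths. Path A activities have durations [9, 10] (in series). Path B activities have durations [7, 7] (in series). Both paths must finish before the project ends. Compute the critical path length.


Path A total = 9 + 10 = 19
Path B total = 7 + 7 = 14
Critical path = longest path = max(19, 14) = 19

19


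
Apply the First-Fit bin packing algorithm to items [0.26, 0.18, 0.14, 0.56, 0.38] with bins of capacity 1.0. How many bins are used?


Place items sequentially using First-Fit:
  Item 0.26 -> new Bin 1
  Item 0.18 -> Bin 1 (now 0.44)
  Item 0.14 -> Bin 1 (now 0.58)
  Item 0.56 -> new Bin 2
  Item 0.38 -> Bin 1 (now 0.96)
Total bins used = 2

2


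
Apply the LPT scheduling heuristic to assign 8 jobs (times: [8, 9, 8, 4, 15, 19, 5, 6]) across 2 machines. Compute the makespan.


Sort jobs in decreasing order (LPT): [19, 15, 9, 8, 8, 6, 5, 4]
Assign each job to the least loaded machine:
  Machine 1: jobs [19, 8, 6, 4], load = 37
  Machine 2: jobs [15, 9, 8, 5], load = 37
Makespan = max load = 37

37


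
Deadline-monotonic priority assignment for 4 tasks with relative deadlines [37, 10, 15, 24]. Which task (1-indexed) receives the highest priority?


Sort tasks by relative deadline (ascending):
  Task 2: deadline = 10
  Task 3: deadline = 15
  Task 4: deadline = 24
  Task 1: deadline = 37
Priority order (highest first): [2, 3, 4, 1]
Highest priority task = 2

2


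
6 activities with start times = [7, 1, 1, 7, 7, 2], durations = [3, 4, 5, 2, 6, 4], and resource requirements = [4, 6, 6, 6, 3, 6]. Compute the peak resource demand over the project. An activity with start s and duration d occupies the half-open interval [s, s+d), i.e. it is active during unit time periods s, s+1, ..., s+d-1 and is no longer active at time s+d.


Each activity i is active on [start_i, start_i + duration_i).
Compute total resource usage per time slot:
  t=0: active resources = [], total = 0
  t=1: active resources = [6, 6], total = 12
  t=2: active resources = [6, 6, 6], total = 18
  t=3: active resources = [6, 6, 6], total = 18
  t=4: active resources = [6, 6, 6], total = 18
  t=5: active resources = [6, 6], total = 12
  t=6: active resources = [], total = 0
  t=7: active resources = [4, 6, 3], total = 13
  t=8: active resources = [4, 6, 3], total = 13
  t=9: active resources = [4, 3], total = 7
  t=10: active resources = [3], total = 3
  t=11: active resources = [3], total = 3
  t=12: active resources = [3], total = 3
Peak resource demand = 18

18


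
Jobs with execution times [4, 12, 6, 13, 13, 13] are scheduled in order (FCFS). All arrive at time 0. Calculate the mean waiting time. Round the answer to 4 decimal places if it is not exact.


FCFS order (as given): [4, 12, 6, 13, 13, 13]
Waiting times:
  Job 1: wait = 0
  Job 2: wait = 4
  Job 3: wait = 16
  Job 4: wait = 22
  Job 5: wait = 35
  Job 6: wait = 48
Sum of waiting times = 125
Average waiting time = 125/6 = 20.8333

20.8333


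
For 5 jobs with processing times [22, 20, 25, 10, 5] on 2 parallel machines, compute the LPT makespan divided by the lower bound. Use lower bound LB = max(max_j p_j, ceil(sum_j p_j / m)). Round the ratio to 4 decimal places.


LPT order: [25, 22, 20, 10, 5]
Machine loads after assignment: [40, 42]
LPT makespan = 42
Lower bound = max(max_job, ceil(total/2)) = max(25, 41) = 41
Ratio = 42 / 41 = 1.0244

1.0244


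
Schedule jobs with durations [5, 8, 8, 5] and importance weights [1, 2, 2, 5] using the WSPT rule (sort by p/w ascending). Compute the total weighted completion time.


Compute p/w ratios and sort ascending (WSPT): [(5, 5), (8, 2), (8, 2), (5, 1)]
Compute weighted completion times:
  Job (p=5,w=5): C=5, w*C=5*5=25
  Job (p=8,w=2): C=13, w*C=2*13=26
  Job (p=8,w=2): C=21, w*C=2*21=42
  Job (p=5,w=1): C=26, w*C=1*26=26
Total weighted completion time = 119

119


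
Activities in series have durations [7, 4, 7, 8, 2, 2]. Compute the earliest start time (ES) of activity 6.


Activity 6 starts after activities 1 through 5 complete.
Predecessor durations: [7, 4, 7, 8, 2]
ES = 7 + 4 + 7 + 8 + 2 = 28

28


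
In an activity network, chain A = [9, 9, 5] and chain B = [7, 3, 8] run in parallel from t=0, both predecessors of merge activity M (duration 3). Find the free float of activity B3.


ES(B3) = sum of predecessors on chain B = 10
EF(B3) = ES + duration = 10 + 8 = 18
Successor of B3 is M. ES(M) = max(sum(A), sum(B)) = max(23, 18) = 23
Free float = ES(successor) - EF(current) = 23 - 18 = 5

5


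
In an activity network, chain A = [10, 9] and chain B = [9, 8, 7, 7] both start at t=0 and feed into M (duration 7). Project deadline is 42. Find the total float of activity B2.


Forward pass: ES(B2) = sum of predecessors on chain B = 9
EF = ES + duration = 9 + 8 = 17
Backward pass: LF(M) = deadline = 42; LS(M) = 42 - 7 = 35
LF(B2) = LS(M) - sum(successors on chain B) = 35 - 14 = 21
LS = LF - duration = 21 - 8 = 13
Total float = LS - ES = 13 - 9 = 4

4


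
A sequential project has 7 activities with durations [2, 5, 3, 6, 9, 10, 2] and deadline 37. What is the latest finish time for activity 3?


LF(activity 3) = deadline - sum of successor durations
Successors: activities 4 through 7 with durations [6, 9, 10, 2]
Sum of successor durations = 27
LF = 37 - 27 = 10

10


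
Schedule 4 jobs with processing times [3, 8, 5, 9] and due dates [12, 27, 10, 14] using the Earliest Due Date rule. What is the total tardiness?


Sort by due date (EDD order): [(5, 10), (3, 12), (9, 14), (8, 27)]
Compute completion times and tardiness:
  Job 1: p=5, d=10, C=5, tardiness=max(0,5-10)=0
  Job 2: p=3, d=12, C=8, tardiness=max(0,8-12)=0
  Job 3: p=9, d=14, C=17, tardiness=max(0,17-14)=3
  Job 4: p=8, d=27, C=25, tardiness=max(0,25-27)=0
Total tardiness = 3

3


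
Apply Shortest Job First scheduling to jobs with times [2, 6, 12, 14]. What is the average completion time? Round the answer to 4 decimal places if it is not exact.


SJF order (ascending): [2, 6, 12, 14]
Completion times:
  Job 1: burst=2, C=2
  Job 2: burst=6, C=8
  Job 3: burst=12, C=20
  Job 4: burst=14, C=34
Average completion = 64/4 = 16.0

16.0


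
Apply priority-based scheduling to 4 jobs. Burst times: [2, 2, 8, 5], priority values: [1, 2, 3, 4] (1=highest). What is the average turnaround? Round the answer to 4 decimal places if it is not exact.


Sort by priority (ascending = highest first):
Order: [(1, 2), (2, 2), (3, 8), (4, 5)]
Completion times:
  Priority 1, burst=2, C=2
  Priority 2, burst=2, C=4
  Priority 3, burst=8, C=12
  Priority 4, burst=5, C=17
Average turnaround = 35/4 = 8.75

8.75


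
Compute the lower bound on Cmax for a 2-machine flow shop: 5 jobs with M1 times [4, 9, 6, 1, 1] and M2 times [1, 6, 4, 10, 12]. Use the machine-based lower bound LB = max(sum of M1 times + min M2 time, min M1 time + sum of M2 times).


LB1 = sum(M1 times) + min(M2 times) = 21 + 1 = 22
LB2 = min(M1 times) + sum(M2 times) = 1 + 33 = 34
Lower bound = max(LB1, LB2) = max(22, 34) = 34

34


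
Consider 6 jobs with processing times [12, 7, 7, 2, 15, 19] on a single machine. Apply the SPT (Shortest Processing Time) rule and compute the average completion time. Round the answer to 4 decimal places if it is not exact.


Sort jobs by processing time (SPT order): [2, 7, 7, 12, 15, 19]
Compute completion times sequentially:
  Job 1: processing = 2, completes at 2
  Job 2: processing = 7, completes at 9
  Job 3: processing = 7, completes at 16
  Job 4: processing = 12, completes at 28
  Job 5: processing = 15, completes at 43
  Job 6: processing = 19, completes at 62
Sum of completion times = 160
Average completion time = 160/6 = 26.6667

26.6667


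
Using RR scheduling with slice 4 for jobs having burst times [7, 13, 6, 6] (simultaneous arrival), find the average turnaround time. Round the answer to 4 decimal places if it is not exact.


Time quantum = 4
Execution trace:
  J1 runs 4 units, time = 4
  J2 runs 4 units, time = 8
  J3 runs 4 units, time = 12
  J4 runs 4 units, time = 16
  J1 runs 3 units, time = 19
  J2 runs 4 units, time = 23
  J3 runs 2 units, time = 25
  J4 runs 2 units, time = 27
  J2 runs 4 units, time = 31
  J2 runs 1 units, time = 32
Finish times: [19, 32, 25, 27]
Average turnaround = 103/4 = 25.75

25.75


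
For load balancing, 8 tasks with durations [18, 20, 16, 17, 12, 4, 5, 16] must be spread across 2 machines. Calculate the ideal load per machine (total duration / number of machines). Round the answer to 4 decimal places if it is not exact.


Total processing time = 18 + 20 + 16 + 17 + 12 + 4 + 5 + 16 = 108
Number of machines = 2
Ideal balanced load = 108 / 2 = 54.0

54.0


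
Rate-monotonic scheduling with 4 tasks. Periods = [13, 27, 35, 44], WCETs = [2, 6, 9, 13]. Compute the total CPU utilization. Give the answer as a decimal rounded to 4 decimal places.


Compute individual utilizations (exact fractions):
  Task 1: C/T = 2/13 (approx. 0.1538)
  Task 2: C/T = 6/27 = 2/9 (approx. 0.2222)
  Task 3: C/T = 9/35 (approx. 0.2571)
  Task 4: C/T = 13/44 (approx. 0.2955)
Total utilization U = 2/13 + 2/9 + 9/35 + 13/44 = 167327/180180
Rounded to 4 decimal places: U = 0.9287
RM (Liu & Layland) bound for 4 tasks = 0.756828; compare with U = 167327/180180 (approx. 0.928666)
bound < U <= 1, so the RM sufficient condition is not met (inconclusive; an exact test such as response-time analysis is needed).

0.9287


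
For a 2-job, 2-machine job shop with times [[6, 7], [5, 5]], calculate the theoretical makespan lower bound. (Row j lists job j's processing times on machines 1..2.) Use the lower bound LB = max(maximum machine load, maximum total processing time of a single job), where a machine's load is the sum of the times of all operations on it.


Machine loads:
  Machine 1: 6 + 5 = 11
  Machine 2: 7 + 5 = 12
Max machine load = 12
Job totals:
  Job 1: 13
  Job 2: 10
Max job total = 13
Lower bound = max(12, 13) = 13

13


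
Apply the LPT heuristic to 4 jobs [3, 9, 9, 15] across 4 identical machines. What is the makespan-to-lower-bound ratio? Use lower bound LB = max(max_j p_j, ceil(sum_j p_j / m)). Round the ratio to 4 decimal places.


LPT order: [15, 9, 9, 3]
Machine loads after assignment: [15, 9, 9, 3]
LPT makespan = 15
Lower bound = max(max_job, ceil(total/4)) = max(15, 9) = 15
Ratio = 15 / 15 = 1.0

1.0


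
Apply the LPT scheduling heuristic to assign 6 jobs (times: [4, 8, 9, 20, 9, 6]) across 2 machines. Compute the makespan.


Sort jobs in decreasing order (LPT): [20, 9, 9, 8, 6, 4]
Assign each job to the least loaded machine:
  Machine 1: jobs [20, 6, 4], load = 30
  Machine 2: jobs [9, 9, 8], load = 26
Makespan = max load = 30

30


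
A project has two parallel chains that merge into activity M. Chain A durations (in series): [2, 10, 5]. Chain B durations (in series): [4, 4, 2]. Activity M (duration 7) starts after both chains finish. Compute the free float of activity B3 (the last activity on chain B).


ES(B3) = sum of predecessors on chain B = 8
EF(B3) = ES + duration = 8 + 2 = 10
Successor of B3 is M. ES(M) = max(sum(A), sum(B)) = max(17, 10) = 17
Free float = ES(successor) - EF(current) = 17 - 10 = 7

7


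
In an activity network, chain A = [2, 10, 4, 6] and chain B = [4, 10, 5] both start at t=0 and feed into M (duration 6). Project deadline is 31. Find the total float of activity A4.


Forward pass: ES(A4) = sum of predecessors on chain A = 16
EF = ES + duration = 16 + 6 = 22
Backward pass: LF(M) = deadline = 31; LS(M) = 31 - 6 = 25
LF(A4) = LS(M) - sum(successors on chain A) = 25 - 0 = 25
LS = LF - duration = 25 - 6 = 19
Total float = LS - ES = 19 - 16 = 3

3


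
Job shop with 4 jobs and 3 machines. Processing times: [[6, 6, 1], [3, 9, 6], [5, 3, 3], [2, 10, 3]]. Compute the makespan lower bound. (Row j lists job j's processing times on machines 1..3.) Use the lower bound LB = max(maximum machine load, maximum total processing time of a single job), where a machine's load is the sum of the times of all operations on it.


Machine loads:
  Machine 1: 6 + 3 + 5 + 2 = 16
  Machine 2: 6 + 9 + 3 + 10 = 28
  Machine 3: 1 + 6 + 3 + 3 = 13
Max machine load = 28
Job totals:
  Job 1: 13
  Job 2: 18
  Job 3: 11
  Job 4: 15
Max job total = 18
Lower bound = max(28, 18) = 28

28


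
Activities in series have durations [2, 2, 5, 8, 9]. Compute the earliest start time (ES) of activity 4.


Activity 4 starts after activities 1 through 3 complete.
Predecessor durations: [2, 2, 5]
ES = 2 + 2 + 5 = 9

9


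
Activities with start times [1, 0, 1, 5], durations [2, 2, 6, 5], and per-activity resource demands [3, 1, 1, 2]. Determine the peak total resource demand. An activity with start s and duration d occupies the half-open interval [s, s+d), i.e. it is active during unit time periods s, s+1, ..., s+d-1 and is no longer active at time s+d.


Each activity i is active on [start_i, start_i + duration_i).
Compute total resource usage per time slot:
  t=0: active resources = [1], total = 1
  t=1: active resources = [3, 1, 1], total = 5
  t=2: active resources = [3, 1], total = 4
  t=3: active resources = [1], total = 1
  t=4: active resources = [1], total = 1
  t=5: active resources = [1, 2], total = 3
  t=6: active resources = [1, 2], total = 3
  t=7: active resources = [2], total = 2
  t=8: active resources = [2], total = 2
  t=9: active resources = [2], total = 2
Peak resource demand = 5

5


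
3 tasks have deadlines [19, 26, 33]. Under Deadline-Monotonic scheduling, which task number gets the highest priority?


Sort tasks by relative deadline (ascending):
  Task 1: deadline = 19
  Task 2: deadline = 26
  Task 3: deadline = 33
Priority order (highest first): [1, 2, 3]
Highest priority task = 1

1


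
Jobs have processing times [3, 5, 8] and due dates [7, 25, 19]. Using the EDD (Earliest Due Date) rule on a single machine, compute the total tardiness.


Sort by due date (EDD order): [(3, 7), (8, 19), (5, 25)]
Compute completion times and tardiness:
  Job 1: p=3, d=7, C=3, tardiness=max(0,3-7)=0
  Job 2: p=8, d=19, C=11, tardiness=max(0,11-19)=0
  Job 3: p=5, d=25, C=16, tardiness=max(0,16-25)=0
Total tardiness = 0

0


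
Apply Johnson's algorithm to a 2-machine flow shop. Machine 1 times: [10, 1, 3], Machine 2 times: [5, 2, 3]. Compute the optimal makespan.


Apply Johnson's rule:
  Group 1 (a <= b): [(2, 1, 2), (3, 3, 3)]
  Group 2 (a > b): [(1, 10, 5)]
Optimal job order: [2, 3, 1]
Schedule:
  Job 2: M1 done at 1, M2 done at 3
  Job 3: M1 done at 4, M2 done at 7
  Job 1: M1 done at 14, M2 done at 19
Makespan = 19

19


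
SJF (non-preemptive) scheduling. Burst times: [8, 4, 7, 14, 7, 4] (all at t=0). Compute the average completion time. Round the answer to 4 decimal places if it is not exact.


SJF order (ascending): [4, 4, 7, 7, 8, 14]
Completion times:
  Job 1: burst=4, C=4
  Job 2: burst=4, C=8
  Job 3: burst=7, C=15
  Job 4: burst=7, C=22
  Job 5: burst=8, C=30
  Job 6: burst=14, C=44
Average completion = 123/6 = 20.5

20.5


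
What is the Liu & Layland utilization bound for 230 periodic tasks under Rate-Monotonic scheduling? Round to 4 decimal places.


Compute 2^(1/230) = 1.0030182291
Subtract 1: 1.0030182291 - 1 = 0.0030182291
Multiply by n: 230 * 0.0030182291 = 0.6941926930
Round to 4 dp: 0.6942

0.6942


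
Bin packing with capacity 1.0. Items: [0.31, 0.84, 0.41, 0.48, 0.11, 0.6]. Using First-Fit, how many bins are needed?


Place items sequentially using First-Fit:
  Item 0.31 -> new Bin 1
  Item 0.84 -> new Bin 2
  Item 0.41 -> Bin 1 (now 0.72)
  Item 0.48 -> new Bin 3
  Item 0.11 -> Bin 1 (now 0.83)
  Item 0.6 -> new Bin 4
Total bins used = 4

4


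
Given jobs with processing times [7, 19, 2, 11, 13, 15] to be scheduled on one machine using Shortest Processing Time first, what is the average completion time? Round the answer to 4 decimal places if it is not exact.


Sort jobs by processing time (SPT order): [2, 7, 11, 13, 15, 19]
Compute completion times sequentially:
  Job 1: processing = 2, completes at 2
  Job 2: processing = 7, completes at 9
  Job 3: processing = 11, completes at 20
  Job 4: processing = 13, completes at 33
  Job 5: processing = 15, completes at 48
  Job 6: processing = 19, completes at 67
Sum of completion times = 179
Average completion time = 179/6 = 29.8333

29.8333


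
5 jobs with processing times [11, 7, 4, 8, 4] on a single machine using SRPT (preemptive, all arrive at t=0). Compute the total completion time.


Since all jobs arrive at t=0, SRPT equals SPT ordering.
SPT order: [4, 4, 7, 8, 11]
Completion times:
  Job 1: p=4, C=4
  Job 2: p=4, C=8
  Job 3: p=7, C=15
  Job 4: p=8, C=23
  Job 5: p=11, C=34
Total completion time = 4 + 8 + 15 + 23 + 34 = 84

84


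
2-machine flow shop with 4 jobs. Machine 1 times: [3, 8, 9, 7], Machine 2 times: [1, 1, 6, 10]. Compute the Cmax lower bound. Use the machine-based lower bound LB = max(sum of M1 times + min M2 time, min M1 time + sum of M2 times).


LB1 = sum(M1 times) + min(M2 times) = 27 + 1 = 28
LB2 = min(M1 times) + sum(M2 times) = 3 + 18 = 21
Lower bound = max(LB1, LB2) = max(28, 21) = 28

28


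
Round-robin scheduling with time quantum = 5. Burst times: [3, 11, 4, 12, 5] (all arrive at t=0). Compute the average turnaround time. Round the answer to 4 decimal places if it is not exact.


Time quantum = 5
Execution trace:
  J1 runs 3 units, time = 3
  J2 runs 5 units, time = 8
  J3 runs 4 units, time = 12
  J4 runs 5 units, time = 17
  J5 runs 5 units, time = 22
  J2 runs 5 units, time = 27
  J4 runs 5 units, time = 32
  J2 runs 1 units, time = 33
  J4 runs 2 units, time = 35
Finish times: [3, 33, 12, 35, 22]
Average turnaround = 105/5 = 21.0

21.0


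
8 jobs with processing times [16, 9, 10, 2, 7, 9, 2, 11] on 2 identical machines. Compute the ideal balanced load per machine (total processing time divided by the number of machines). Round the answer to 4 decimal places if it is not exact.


Total processing time = 16 + 9 + 10 + 2 + 7 + 9 + 2 + 11 = 66
Number of machines = 2
Ideal balanced load = 66 / 2 = 33.0

33.0


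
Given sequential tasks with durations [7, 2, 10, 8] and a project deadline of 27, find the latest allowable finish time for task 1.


LF(activity 1) = deadline - sum of successor durations
Successors: activities 2 through 4 with durations [2, 10, 8]
Sum of successor durations = 20
LF = 27 - 20 = 7

7


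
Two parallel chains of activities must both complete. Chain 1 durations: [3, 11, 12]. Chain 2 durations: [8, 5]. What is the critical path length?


Path A total = 3 + 11 + 12 = 26
Path B total = 8 + 5 = 13
Critical path = longest path = max(26, 13) = 26

26


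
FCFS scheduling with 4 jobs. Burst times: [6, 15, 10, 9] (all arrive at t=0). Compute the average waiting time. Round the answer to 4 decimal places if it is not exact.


FCFS order (as given): [6, 15, 10, 9]
Waiting times:
  Job 1: wait = 0
  Job 2: wait = 6
  Job 3: wait = 21
  Job 4: wait = 31
Sum of waiting times = 58
Average waiting time = 58/4 = 14.5

14.5


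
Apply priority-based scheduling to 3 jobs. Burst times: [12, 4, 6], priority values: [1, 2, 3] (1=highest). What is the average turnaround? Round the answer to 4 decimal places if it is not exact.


Sort by priority (ascending = highest first):
Order: [(1, 12), (2, 4), (3, 6)]
Completion times:
  Priority 1, burst=12, C=12
  Priority 2, burst=4, C=16
  Priority 3, burst=6, C=22
Average turnaround = 50/3 = 16.6667

16.6667


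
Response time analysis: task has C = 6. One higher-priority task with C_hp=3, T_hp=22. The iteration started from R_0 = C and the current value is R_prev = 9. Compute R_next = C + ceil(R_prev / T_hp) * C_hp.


R_next = C + ceil(R_prev / T_hp) * C_hp
ceil(9 / 22) = ceil(0.4091) = 1
Interference = 1 * 3 = 3
R_next = 6 + 3 = 9
R_next = R_prev, so the iteration has converged (response time = 9).

9


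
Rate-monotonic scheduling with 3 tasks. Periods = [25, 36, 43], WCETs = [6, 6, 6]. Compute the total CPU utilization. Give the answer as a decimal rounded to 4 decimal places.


Compute individual utilizations (exact fractions):
  Task 1: C/T = 6/25 (approx. 0.24)
  Task 2: C/T = 6/36 = 1/6 (approx. 0.1667)
  Task 3: C/T = 6/43 (approx. 0.1395)
Total utilization U = 6/25 + 1/6 + 6/43 = 3523/6450
Rounded to 4 decimal places: U = 0.5462
RM (Liu & Layland) bound for 3 tasks = 0.779763; compare with U = 3523/6450 (approx. 0.546202)
U <= bound, so schedulable by RM sufficient condition.

0.5462


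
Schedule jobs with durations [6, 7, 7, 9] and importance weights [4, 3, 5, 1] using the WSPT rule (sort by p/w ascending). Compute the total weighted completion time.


Compute p/w ratios and sort ascending (WSPT): [(7, 5), (6, 4), (7, 3), (9, 1)]
Compute weighted completion times:
  Job (p=7,w=5): C=7, w*C=5*7=35
  Job (p=6,w=4): C=13, w*C=4*13=52
  Job (p=7,w=3): C=20, w*C=3*20=60
  Job (p=9,w=1): C=29, w*C=1*29=29
Total weighted completion time = 176

176


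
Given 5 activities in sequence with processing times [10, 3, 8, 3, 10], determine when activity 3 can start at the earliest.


Activity 3 starts after activities 1 through 2 complete.
Predecessor durations: [10, 3]
ES = 10 + 3 = 13

13


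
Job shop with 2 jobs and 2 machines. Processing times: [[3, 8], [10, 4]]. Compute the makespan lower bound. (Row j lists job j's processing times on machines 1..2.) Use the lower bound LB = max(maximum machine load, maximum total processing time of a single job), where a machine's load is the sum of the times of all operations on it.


Machine loads:
  Machine 1: 3 + 10 = 13
  Machine 2: 8 + 4 = 12
Max machine load = 13
Job totals:
  Job 1: 11
  Job 2: 14
Max job total = 14
Lower bound = max(13, 14) = 14

14


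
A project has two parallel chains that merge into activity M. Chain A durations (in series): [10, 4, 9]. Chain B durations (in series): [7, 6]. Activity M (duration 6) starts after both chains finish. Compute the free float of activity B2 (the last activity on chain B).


ES(B2) = sum of predecessors on chain B = 7
EF(B2) = ES + duration = 7 + 6 = 13
Successor of B2 is M. ES(M) = max(sum(A), sum(B)) = max(23, 13) = 23
Free float = ES(successor) - EF(current) = 23 - 13 = 10

10


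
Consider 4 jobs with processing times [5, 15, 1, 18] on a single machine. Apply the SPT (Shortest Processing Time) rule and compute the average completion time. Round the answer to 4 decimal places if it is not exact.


Sort jobs by processing time (SPT order): [1, 5, 15, 18]
Compute completion times sequentially:
  Job 1: processing = 1, completes at 1
  Job 2: processing = 5, completes at 6
  Job 3: processing = 15, completes at 21
  Job 4: processing = 18, completes at 39
Sum of completion times = 67
Average completion time = 67/4 = 16.75

16.75


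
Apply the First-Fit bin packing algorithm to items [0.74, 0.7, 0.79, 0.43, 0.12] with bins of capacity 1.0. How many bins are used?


Place items sequentially using First-Fit:
  Item 0.74 -> new Bin 1
  Item 0.7 -> new Bin 2
  Item 0.79 -> new Bin 3
  Item 0.43 -> new Bin 4
  Item 0.12 -> Bin 1 (now 0.86)
Total bins used = 4

4


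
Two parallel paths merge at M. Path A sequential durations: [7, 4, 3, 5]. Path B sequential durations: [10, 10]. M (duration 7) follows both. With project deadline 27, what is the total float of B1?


Forward pass: ES(B1) = sum of predecessors on chain B = 0
EF = ES + duration = 0 + 10 = 10
Backward pass: LF(M) = deadline = 27; LS(M) = 27 - 7 = 20
LF(B1) = LS(M) - sum(successors on chain B) = 20 - 10 = 10
LS = LF - duration = 10 - 10 = 0
Total float = LS - ES = 0 - 0 = 0

0


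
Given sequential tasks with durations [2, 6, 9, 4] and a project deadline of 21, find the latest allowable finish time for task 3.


LF(activity 3) = deadline - sum of successor durations
Successors: activities 4 through 4 with durations [4]
Sum of successor durations = 4
LF = 21 - 4 = 17

17


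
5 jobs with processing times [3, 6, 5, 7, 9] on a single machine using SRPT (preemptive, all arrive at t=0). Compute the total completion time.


Since all jobs arrive at t=0, SRPT equals SPT ordering.
SPT order: [3, 5, 6, 7, 9]
Completion times:
  Job 1: p=3, C=3
  Job 2: p=5, C=8
  Job 3: p=6, C=14
  Job 4: p=7, C=21
  Job 5: p=9, C=30
Total completion time = 3 + 8 + 14 + 21 + 30 = 76

76


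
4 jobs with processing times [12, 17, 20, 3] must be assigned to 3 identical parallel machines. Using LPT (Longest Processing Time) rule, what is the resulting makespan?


Sort jobs in decreasing order (LPT): [20, 17, 12, 3]
Assign each job to the least loaded machine:
  Machine 1: jobs [20], load = 20
  Machine 2: jobs [17], load = 17
  Machine 3: jobs [12, 3], load = 15
Makespan = max load = 20

20


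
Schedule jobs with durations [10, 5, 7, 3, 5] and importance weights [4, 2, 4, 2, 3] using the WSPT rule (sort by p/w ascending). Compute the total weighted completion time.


Compute p/w ratios and sort ascending (WSPT): [(3, 2), (5, 3), (7, 4), (10, 4), (5, 2)]
Compute weighted completion times:
  Job (p=3,w=2): C=3, w*C=2*3=6
  Job (p=5,w=3): C=8, w*C=3*8=24
  Job (p=7,w=4): C=15, w*C=4*15=60
  Job (p=10,w=4): C=25, w*C=4*25=100
  Job (p=5,w=2): C=30, w*C=2*30=60
Total weighted completion time = 250

250


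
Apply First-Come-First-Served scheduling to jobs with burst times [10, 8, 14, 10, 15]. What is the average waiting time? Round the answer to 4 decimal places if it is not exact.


FCFS order (as given): [10, 8, 14, 10, 15]
Waiting times:
  Job 1: wait = 0
  Job 2: wait = 10
  Job 3: wait = 18
  Job 4: wait = 32
  Job 5: wait = 42
Sum of waiting times = 102
Average waiting time = 102/5 = 20.4

20.4


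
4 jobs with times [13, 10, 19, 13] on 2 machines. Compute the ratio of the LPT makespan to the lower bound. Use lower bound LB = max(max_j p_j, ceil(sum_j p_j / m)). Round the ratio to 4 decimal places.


LPT order: [19, 13, 13, 10]
Machine loads after assignment: [29, 26]
LPT makespan = 29
Lower bound = max(max_job, ceil(total/2)) = max(19, 28) = 28
Ratio = 29 / 28 = 1.0357

1.0357


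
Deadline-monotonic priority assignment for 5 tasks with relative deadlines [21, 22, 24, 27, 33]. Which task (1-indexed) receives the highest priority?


Sort tasks by relative deadline (ascending):
  Task 1: deadline = 21
  Task 2: deadline = 22
  Task 3: deadline = 24
  Task 4: deadline = 27
  Task 5: deadline = 33
Priority order (highest first): [1, 2, 3, 4, 5]
Highest priority task = 1

1


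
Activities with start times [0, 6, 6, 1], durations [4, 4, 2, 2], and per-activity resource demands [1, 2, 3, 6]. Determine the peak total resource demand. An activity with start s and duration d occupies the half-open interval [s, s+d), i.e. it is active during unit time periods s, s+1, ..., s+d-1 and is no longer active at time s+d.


Each activity i is active on [start_i, start_i + duration_i).
Compute total resource usage per time slot:
  t=0: active resources = [1], total = 1
  t=1: active resources = [1, 6], total = 7
  t=2: active resources = [1, 6], total = 7
  t=3: active resources = [1], total = 1
  t=4: active resources = [], total = 0
  t=5: active resources = [], total = 0
  t=6: active resources = [2, 3], total = 5
  t=7: active resources = [2, 3], total = 5
  t=8: active resources = [2], total = 2
  t=9: active resources = [2], total = 2
Peak resource demand = 7

7


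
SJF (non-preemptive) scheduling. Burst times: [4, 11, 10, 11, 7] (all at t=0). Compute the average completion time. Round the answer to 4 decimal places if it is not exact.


SJF order (ascending): [4, 7, 10, 11, 11]
Completion times:
  Job 1: burst=4, C=4
  Job 2: burst=7, C=11
  Job 3: burst=10, C=21
  Job 4: burst=11, C=32
  Job 5: burst=11, C=43
Average completion = 111/5 = 22.2

22.2


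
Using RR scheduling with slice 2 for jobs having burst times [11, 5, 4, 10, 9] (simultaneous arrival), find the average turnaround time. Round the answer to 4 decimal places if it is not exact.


Time quantum = 2
Execution trace:
  J1 runs 2 units, time = 2
  J2 runs 2 units, time = 4
  J3 runs 2 units, time = 6
  J4 runs 2 units, time = 8
  J5 runs 2 units, time = 10
  J1 runs 2 units, time = 12
  J2 runs 2 units, time = 14
  J3 runs 2 units, time = 16
  J4 runs 2 units, time = 18
  J5 runs 2 units, time = 20
  J1 runs 2 units, time = 22
  J2 runs 1 units, time = 23
  J4 runs 2 units, time = 25
  J5 runs 2 units, time = 27
  J1 runs 2 units, time = 29
  J4 runs 2 units, time = 31
  J5 runs 2 units, time = 33
  J1 runs 2 units, time = 35
  J4 runs 2 units, time = 37
  J5 runs 1 units, time = 38
  J1 runs 1 units, time = 39
Finish times: [39, 23, 16, 37, 38]
Average turnaround = 153/5 = 30.6

30.6


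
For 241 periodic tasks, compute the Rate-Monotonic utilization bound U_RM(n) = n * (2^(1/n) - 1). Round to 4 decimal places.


Compute 2^(1/241) = 1.0028802694
Subtract 1: 1.0028802694 - 1 = 0.0028802694
Multiply by n: 241 * 0.0028802694 = 0.6941449254
Round to 4 dp: 0.6941

0.6941


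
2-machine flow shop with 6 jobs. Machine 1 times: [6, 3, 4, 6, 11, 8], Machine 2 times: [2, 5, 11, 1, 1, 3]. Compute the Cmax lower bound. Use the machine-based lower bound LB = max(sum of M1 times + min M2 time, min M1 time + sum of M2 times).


LB1 = sum(M1 times) + min(M2 times) = 38 + 1 = 39
LB2 = min(M1 times) + sum(M2 times) = 3 + 23 = 26
Lower bound = max(LB1, LB2) = max(39, 26) = 39

39


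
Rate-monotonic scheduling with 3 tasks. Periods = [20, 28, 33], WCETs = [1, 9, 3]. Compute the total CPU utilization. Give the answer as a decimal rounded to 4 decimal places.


Compute individual utilizations (exact fractions):
  Task 1: C/T = 1/20 (approx. 0.05)
  Task 2: C/T = 9/28 (approx. 0.3214)
  Task 3: C/T = 3/33 = 1/11 (approx. 0.0909)
Total utilization U = 1/20 + 9/28 + 1/11 = 178/385
Rounded to 4 decimal places: U = 0.4623
RM (Liu & Layland) bound for 3 tasks = 0.779763; compare with U = 178/385 (approx. 0.462338)
U <= bound, so schedulable by RM sufficient condition.

0.4623


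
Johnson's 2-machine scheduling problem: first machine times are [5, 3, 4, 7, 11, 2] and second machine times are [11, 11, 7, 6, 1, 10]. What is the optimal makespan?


Apply Johnson's rule:
  Group 1 (a <= b): [(6, 2, 10), (2, 3, 11), (3, 4, 7), (1, 5, 11)]
  Group 2 (a > b): [(4, 7, 6), (5, 11, 1)]
Optimal job order: [6, 2, 3, 1, 4, 5]
Schedule:
  Job 6: M1 done at 2, M2 done at 12
  Job 2: M1 done at 5, M2 done at 23
  Job 3: M1 done at 9, M2 done at 30
  Job 1: M1 done at 14, M2 done at 41
  Job 4: M1 done at 21, M2 done at 47
  Job 5: M1 done at 32, M2 done at 48
Makespan = 48

48


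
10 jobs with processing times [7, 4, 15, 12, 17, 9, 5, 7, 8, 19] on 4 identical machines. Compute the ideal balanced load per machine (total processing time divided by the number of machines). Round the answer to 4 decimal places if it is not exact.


Total processing time = 7 + 4 + 15 + 12 + 17 + 9 + 5 + 7 + 8 + 19 = 103
Number of machines = 4
Ideal balanced load = 103 / 4 = 25.75

25.75


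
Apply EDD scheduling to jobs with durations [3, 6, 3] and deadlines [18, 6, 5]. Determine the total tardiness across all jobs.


Sort by due date (EDD order): [(3, 5), (6, 6), (3, 18)]
Compute completion times and tardiness:
  Job 1: p=3, d=5, C=3, tardiness=max(0,3-5)=0
  Job 2: p=6, d=6, C=9, tardiness=max(0,9-6)=3
  Job 3: p=3, d=18, C=12, tardiness=max(0,12-18)=0
Total tardiness = 3

3


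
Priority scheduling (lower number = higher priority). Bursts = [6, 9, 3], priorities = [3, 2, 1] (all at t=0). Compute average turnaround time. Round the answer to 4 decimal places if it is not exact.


Sort by priority (ascending = highest first):
Order: [(1, 3), (2, 9), (3, 6)]
Completion times:
  Priority 1, burst=3, C=3
  Priority 2, burst=9, C=12
  Priority 3, burst=6, C=18
Average turnaround = 33/3 = 11.0

11.0


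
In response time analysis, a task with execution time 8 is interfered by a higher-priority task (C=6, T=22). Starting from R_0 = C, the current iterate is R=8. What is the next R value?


R_next = C + ceil(R_prev / T_hp) * C_hp
ceil(8 / 22) = ceil(0.3636) = 1
Interference = 1 * 6 = 6
R_next = 8 + 6 = 14

14


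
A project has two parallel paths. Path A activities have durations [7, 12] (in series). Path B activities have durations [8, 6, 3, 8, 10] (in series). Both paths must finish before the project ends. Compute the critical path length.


Path A total = 7 + 12 = 19
Path B total = 8 + 6 + 3 + 8 + 10 = 35
Critical path = longest path = max(19, 35) = 35

35


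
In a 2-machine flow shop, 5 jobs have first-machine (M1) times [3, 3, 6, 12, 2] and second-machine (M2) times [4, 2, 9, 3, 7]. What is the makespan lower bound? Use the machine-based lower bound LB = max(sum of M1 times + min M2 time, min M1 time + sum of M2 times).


LB1 = sum(M1 times) + min(M2 times) = 26 + 2 = 28
LB2 = min(M1 times) + sum(M2 times) = 2 + 25 = 27
Lower bound = max(LB1, LB2) = max(28, 27) = 28

28


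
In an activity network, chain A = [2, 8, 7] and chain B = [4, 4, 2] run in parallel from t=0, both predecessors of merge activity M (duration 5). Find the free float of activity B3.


ES(B3) = sum of predecessors on chain B = 8
EF(B3) = ES + duration = 8 + 2 = 10
Successor of B3 is M. ES(M) = max(sum(A), sum(B)) = max(17, 10) = 17
Free float = ES(successor) - EF(current) = 17 - 10 = 7

7
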